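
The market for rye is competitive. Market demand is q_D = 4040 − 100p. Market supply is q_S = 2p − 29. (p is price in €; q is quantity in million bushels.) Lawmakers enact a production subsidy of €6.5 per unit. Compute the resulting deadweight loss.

€41.42 million

In inverse form: demand p = 40.4 − 0.01q, supply p = 14.5 + 0.5q.
Competitive equilibrium: 40.4 − 0.01q = 14.5 + 0.5q → q* = 50.7843, p* = 39.8922.
The subsidy lowers effective supply by 6.5: p = 8 + 0.5q.
New quantity: 40.4 − 0.01q = 8 + 0.5q → q' = 63.5294.
Overproduction Δq = 63.5294 − 50.7843 = 12.7451; wedge = subsidy = 6.5.
The triangle = ½ × 12.7451 × 6.5 = €41.42 million.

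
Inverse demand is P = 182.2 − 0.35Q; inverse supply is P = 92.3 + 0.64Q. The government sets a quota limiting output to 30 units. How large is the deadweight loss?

Competitive equilibrium: 182.2 − 0.35Q = 92.3 + 0.64Q → Q* = 90.8081, P* = 150.4172.
At Q = 30: demand price = 182.2 − 0.35·30 = 171.7; supply price = 92.3 + 0.64·30 = 111.5.
ΔQ = 90.8081 − 30 = 60.8081; wedge = 171.7 − 111.5 = 60.2.
Deadweight loss = ½ × 60.8081 × 60.2 = 1830.32.

1830.32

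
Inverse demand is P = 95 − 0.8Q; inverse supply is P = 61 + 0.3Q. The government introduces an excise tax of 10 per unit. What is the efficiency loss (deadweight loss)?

45.45

Competitive equilibrium: 95 − 0.8Q = 61 + 0.3Q → Q* = 30.9091, P* = 70.2727.
With the tax, the buyer price exceeds the seller price by 10: (95 − 0.8Q) − (61 + 0.3Q) = 10 → Q' = 21.8182.
ΔQ = 30.9091 − 21.8182 = 9.0909; the wedge equals the tax, 10.
Welfare loss = ½ × 9.0909 × 10 = 45.45.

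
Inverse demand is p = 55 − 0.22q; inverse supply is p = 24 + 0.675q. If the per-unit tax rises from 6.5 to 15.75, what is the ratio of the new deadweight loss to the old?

Competitive equilibrium: 55 − 0.22q = 24 + 0.675q → q* = 34.6369, p* = 47.3799.
For a per-unit tax t: Δq = t/0.895, so DWL = ½·t·(t/0.895) = t²/1.79.
At t = 6.5: DWL = 23.603. At t = 15.75: DWL = 138.582.
Ratio = (15.75/6.5)² = 5.871.

5.871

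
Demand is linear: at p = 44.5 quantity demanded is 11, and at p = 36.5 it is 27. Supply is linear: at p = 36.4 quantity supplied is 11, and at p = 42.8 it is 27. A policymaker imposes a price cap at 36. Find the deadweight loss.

Demand slope = (36.5 − 44.5)/(27 − 11) = −0.5, so p = 50 − 0.5q.
Supply slope = (42.8 − 36.4)/(27 − 11) = 0.4, so p = 32 + 0.4q.
Competitive equilibrium: 50 − 0.5q = 32 + 0.4q → q* = 20, p* = 40.
At the ceiling p = 36, quantity supplied = (36 − 32)/0.4 = 10.
Willingness to pay at q' = 10: 50 − 0.5·10 = 45.
Δq = 20 − 10 = 10; wedge = 45 − 36 = 9.
The triangle = ½ × 10 × 9 = 45.

45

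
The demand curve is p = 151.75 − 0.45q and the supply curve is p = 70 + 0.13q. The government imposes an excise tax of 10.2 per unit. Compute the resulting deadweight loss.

Competitive equilibrium: 151.75 − 0.45q = 70 + 0.13q → q* = 140.9483, p* = 88.3233.
With the tax, the buyer price exceeds the seller price by 10.2: (151.75 − 0.45q) − (70 + 0.13q) = 10.2 → q' = 123.3621.
Δq = 140.9483 − 123.3621 = 17.5862; the wedge equals the tax, 10.2.
Deadweight loss = ½ × 17.5862 × 10.2 = 89.69.

89.69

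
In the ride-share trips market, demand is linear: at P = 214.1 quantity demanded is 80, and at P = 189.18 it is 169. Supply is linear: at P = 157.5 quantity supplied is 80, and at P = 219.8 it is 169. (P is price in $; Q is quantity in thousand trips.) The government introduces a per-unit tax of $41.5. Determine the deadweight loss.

$878.70 thousand

Demand slope = (189.18 − 214.1)/(169 − 80) = −0.28, so P = 236.5 − 0.28Q.
Supply slope = (219.8 − 157.5)/(169 − 80) = 0.7, so P = 101.5 + 0.7Q.
Competitive equilibrium: 236.5 − 0.28Q = 101.5 + 0.7Q → Q* = 137.7551, P* = 197.9286.
With the tax, the buyer price exceeds the seller price by 41.5: (236.5 − 0.28Q) − (101.5 + 0.7Q) = 41.5 → Q' = 95.4082.
ΔQ = 137.7551 − 95.4082 = 42.3469; the wedge equals the tax, 41.5.
DWL = ½ × 42.3469 × 41.5 = $878.70 thousand.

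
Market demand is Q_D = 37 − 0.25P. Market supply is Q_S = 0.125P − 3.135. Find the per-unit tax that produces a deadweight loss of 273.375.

81

In inverse form: demand P = 148 − 4Q, supply P = 25.08 + 8Q.
Competitive equilibrium: 148 − 4Q = 25.08 + 8Q → Q* = 10.2433, P* = 107.0267.
A tax t gives ΔQ = t/12 and wedge t, so DWL = t²/24.
t²/24 = 273.375 → t² = 6561 → t = 81.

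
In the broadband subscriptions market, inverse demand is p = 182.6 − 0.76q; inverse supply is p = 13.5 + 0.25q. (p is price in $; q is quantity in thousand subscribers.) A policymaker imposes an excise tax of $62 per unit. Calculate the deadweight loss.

Competitive equilibrium: 182.6 − 0.76q = 13.5 + 0.25q → q* = 167.4257, p* = 55.3564.
With the tax, the buyer price exceeds the seller price by 62: (182.6 − 0.76q) − (13.5 + 0.25q) = 62 → q' = 106.0396.
Δq = 167.4257 − 106.0396 = 61.3861; the wedge equals the tax, 62.
Deadweight loss = ½ × 61.3861 × 62 = $1902.97 thousand.

$1902.97 thousand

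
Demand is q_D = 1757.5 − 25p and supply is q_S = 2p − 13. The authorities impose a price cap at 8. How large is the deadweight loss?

3579.96

In inverse form: demand p = 70.3 − 0.04q, supply p = 6.5 + 0.5q.
Competitive equilibrium: 70.3 − 0.04q = 6.5 + 0.5q → q* = 118.14815, p* = 65.57407.
At the ceiling p = 8, quantity supplied = (8 − 6.5)/0.5 = 3.
Willingness to pay at q' = 3: 70.3 − 0.04·3 = 70.18.
Δq = 118.14815 − 3 = 115.14815; wedge = 70.18 − 8 = 62.18.
DWL = ½ × 115.14815 × 62.18 = 3579.96.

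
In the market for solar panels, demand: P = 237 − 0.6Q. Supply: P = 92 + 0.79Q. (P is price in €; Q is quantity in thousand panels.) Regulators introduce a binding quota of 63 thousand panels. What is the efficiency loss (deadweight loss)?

Competitive equilibrium: 237 − 0.6Q = 92 + 0.79Q → Q* = 104.3165, P* = 174.4101.
At Q = 63: demand price = 237 − 0.6·63 = 199.2; supply price = 92 + 0.79·63 = 141.77.
ΔQ = 104.3165 − 63 = 41.3165; wedge = 199.2 − 141.77 = 57.43.
Deadweight loss = ½ × 41.3165 × 57.43 = €1186.40 thousand.

€1186.40 thousand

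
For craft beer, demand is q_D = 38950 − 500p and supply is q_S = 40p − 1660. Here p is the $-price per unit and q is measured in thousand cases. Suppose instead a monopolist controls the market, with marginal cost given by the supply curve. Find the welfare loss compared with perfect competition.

$116.70 thousand

In inverse form: demand p = 77.9 − 0.002q, supply p = 41.5 + 0.025q.
Competitive equilibrium: 77.9 − 0.002q = 41.5 + 0.025q → q* = 1348.1481, p* = 75.2037.
Marginal revenue: MR = 77.9 − 0.004q. Set MR = MC: 77.9 − 0.004q = 41.5 + 0.025q → q_m = 1255.1724.
Price p_m = 77.9 − 0.002·1255.1724 = 75.3897; MC(q_m) = 41.5 + 0.025·1255.1724 = 72.8793.
Competitive q* = 1348.1481, so Δq = 92.9757; wedge = 75.3897 − 72.8793 = 2.5104.
Welfare loss = ½ × 92.9757 × 2.5104 = $116.70 thousand.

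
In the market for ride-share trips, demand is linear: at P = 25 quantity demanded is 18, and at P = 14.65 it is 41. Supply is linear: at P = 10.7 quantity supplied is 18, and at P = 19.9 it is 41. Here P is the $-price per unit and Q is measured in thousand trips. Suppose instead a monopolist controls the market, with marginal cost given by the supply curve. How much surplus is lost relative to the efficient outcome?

$61.76 thousand

Demand slope = (14.65 − 25)/(41 − 18) = −0.45, so P = 33.1 − 0.45Q.
Supply slope = (19.9 − 10.7)/(41 − 18) = 0.4, so P = 3.5 + 0.4Q.
Competitive equilibrium: 33.1 − 0.45Q = 3.5 + 0.4Q → Q* = 34.8235, P* = 17.4294.
Marginal revenue: MR = 33.1 − 0.9Q. Set MR = MC: 33.1 − 0.9Q = 3.5 + 0.4Q → Q_m = 22.7692.
Price P_m = 33.1 − 0.45·22.7692 = 22.8539; MC(Q_m) = 3.5 + 0.4·22.7692 = 12.6077.
Competitive Q* = 34.8235, so ΔQ = 12.0543; wedge = 22.8539 − 12.6077 = 10.2462.
The triangle = ½ × 12.0543 × 10.2462 = $61.76 thousand.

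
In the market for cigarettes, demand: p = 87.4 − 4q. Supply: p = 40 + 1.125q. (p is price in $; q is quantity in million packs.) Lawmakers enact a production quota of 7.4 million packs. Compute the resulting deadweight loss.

Competitive equilibrium: 87.4 − 4q = 40 + 1.125q → q* = 9.2488, p* = 50.4049.
At q = 7.4: demand price = 87.4 − 4·7.4 = 57.8; supply price = 40 + 1.125·7.4 = 48.325.
Δq = 9.2488 − 7.4 = 1.8488; wedge = 57.8 − 48.325 = 9.475.
The triangle = ½ × 1.8488 × 9.475 = $8.76 million.

$8.76 million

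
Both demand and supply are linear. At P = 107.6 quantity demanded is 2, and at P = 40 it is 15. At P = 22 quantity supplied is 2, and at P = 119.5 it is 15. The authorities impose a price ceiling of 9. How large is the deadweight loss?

Demand slope = (40 − 107.6)/(15 − 2) = −5.2, so P = 118 − 5.2Q.
Supply slope = (119.5 − 22)/(15 − 2) = 7.5, so P = 7 + 7.5Q.
Competitive equilibrium: 118 − 5.2Q = 7 + 7.5Q → Q* = 8.7402, P* = 72.5512.
At the ceiling P = 9, quantity supplied = (9 − 7)/7.5 = 0.2667.
Willingness to pay at Q' = 0.2667: 118 − 5.2·0.2667 = 116.6132.
ΔQ = 8.7402 − 0.2667 = 8.4735; wedge = 116.6132 − 9 = 107.6132.
Welfare loss = ½ × 8.4735 × 107.6132 = 455.93.

455.93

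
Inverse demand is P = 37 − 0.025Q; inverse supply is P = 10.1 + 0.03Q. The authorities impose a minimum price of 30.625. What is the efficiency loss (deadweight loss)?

Competitive equilibrium: 37 − 0.025Q = 10.1 + 0.03Q → Q* = 489.0909, P* = 24.7727.
At the floor P = 30.625, quantity demanded = (37 − 30.625)/0.025 = 255.
Sellers' marginal cost at Q' = 255: 10.1 + 0.03·255 = 17.75.
ΔQ = 489.0909 − 255 = 234.0909; wedge = 30.625 − 17.75 = 12.875.
Welfare loss = ½ × 234.0909 × 12.875 = 1506.96.

1506.96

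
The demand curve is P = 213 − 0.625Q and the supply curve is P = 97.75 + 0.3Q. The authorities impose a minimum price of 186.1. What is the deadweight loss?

3076.16

Competitive equilibrium: 213 − 0.625Q = 97.75 + 0.3Q → Q* = 124.5946, P* = 135.1284.
At the floor P = 186.1, quantity demanded = (213 − 186.1)/0.625 = 43.04.
Sellers' marginal cost at Q' = 43.04: 97.75 + 0.3·43.04 = 110.662.
ΔQ = 124.5946 − 43.04 = 81.5546; wedge = 186.1 − 110.662 = 75.438.
Deadweight loss = ½ × 81.5546 × 75.438 = 3076.16.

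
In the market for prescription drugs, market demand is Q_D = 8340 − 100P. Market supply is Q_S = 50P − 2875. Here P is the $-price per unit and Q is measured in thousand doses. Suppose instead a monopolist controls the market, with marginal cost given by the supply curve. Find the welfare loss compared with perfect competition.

In inverse form: demand P = 83.4 − 0.01Q, supply P = 57.5 + 0.02Q.
Competitive equilibrium: 83.4 − 0.01Q = 57.5 + 0.02Q → Q* = 863.3333, P* = 74.7667.
Marginal revenue: MR = 83.4 − 0.02Q. Set MR = MC: 83.4 − 0.02Q = 57.5 + 0.02Q → Q_m = 647.5.
Price P_m = 83.4 − 0.01·647.5 = 76.925; MC(Q_m) = 57.5 + 0.02·647.5 = 70.45.
Competitive Q* = 863.3333, so ΔQ = 215.8333; wedge = 76.925 − 70.45 = 6.475.
Deadweight loss = ½ × 215.8333 × 6.475 = $698.76 thousand.

$698.76 thousand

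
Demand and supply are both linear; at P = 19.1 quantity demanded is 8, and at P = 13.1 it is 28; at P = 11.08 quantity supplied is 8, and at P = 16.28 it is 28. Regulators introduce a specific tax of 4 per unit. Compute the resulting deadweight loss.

14.29

Demand slope = (13.1 − 19.1)/(28 − 8) = −0.3, so P = 21.5 − 0.3Q.
Supply slope = (16.28 − 11.08)/(28 − 8) = 0.26, so P = 9 + 0.26Q.
Competitive equilibrium: 21.5 − 0.3Q = 9 + 0.26Q → Q* = 22.3214, P* = 14.8036.
With the tax, the buyer price exceeds the seller price by 4: (21.5 − 0.3Q) − (9 + 0.26Q) = 4 → Q' = 15.1786.
ΔQ = 22.3214 − 15.1786 = 7.1428; the wedge equals the tax, 4.
Deadweight loss = ½ × 7.1428 × 4 = 14.29.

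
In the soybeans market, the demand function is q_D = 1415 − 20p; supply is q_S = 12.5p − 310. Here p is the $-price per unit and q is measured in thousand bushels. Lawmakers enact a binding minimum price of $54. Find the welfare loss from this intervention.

In inverse form: demand p = 70.75 − 0.05q, supply p = 24.8 + 0.08q.
Competitive equilibrium: 70.75 − 0.05q = 24.8 + 0.08q → q* = 353.4615, p* = 53.0769.
At the floor p = 54, quantity demanded = (70.75 − 54)/0.05 = 335.
Sellers' marginal cost at q' = 335: 24.8 + 0.08·335 = 51.6.
Δq = 353.4615 − 335 = 18.4615; wedge = 54 − 51.6 = 2.4.
Deadweight loss = ½ × 18.4615 × 2.4 = $22.15 thousand.

$22.15 thousand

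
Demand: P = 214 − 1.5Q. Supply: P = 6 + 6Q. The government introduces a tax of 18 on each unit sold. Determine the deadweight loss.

Competitive equilibrium: 214 − 1.5Q = 6 + 6Q → Q* = 27.7333, P* = 172.4.
With the tax, the buyer price exceeds the seller price by 18: (214 − 1.5Q) − (6 + 6Q) = 18 → Q' = 25.3333.
ΔQ = 27.7333 − 25.3333 = 2.4; the wedge equals the tax, 18.
The triangle = ½ × 2.4 × 18 = 21.60.

21.60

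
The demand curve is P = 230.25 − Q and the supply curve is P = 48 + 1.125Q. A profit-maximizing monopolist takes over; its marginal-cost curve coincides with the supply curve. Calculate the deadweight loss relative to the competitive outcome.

800.29

Competitive equilibrium: 230.25 − Q = 48 + 1.125Q → Q* = 85.7647, P* = 144.4853.
Marginal revenue: MR = 230.25 − 2Q. Set MR = MC: 230.25 − 2Q = 48 + 1.125Q → Q_m = 58.32.
Price P_m = 230.25 − 1·58.32 = 171.93; MC(Q_m) = 48 + 1.125·58.32 = 113.61.
Competitive Q* = 85.7647, so ΔQ = 27.4447; wedge = 171.93 − 113.61 = 58.32.
The triangle = ½ × 27.4447 × 58.32 = 800.29.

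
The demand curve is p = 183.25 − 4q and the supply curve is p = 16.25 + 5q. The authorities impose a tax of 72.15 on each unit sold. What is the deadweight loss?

289.20

Competitive equilibrium: 183.25 − 4q = 16.25 + 5q → q* = 18.5556, p* = 109.0278.
With the tax, the buyer price exceeds the seller price by 72.15: (183.25 − 4q) − (16.25 + 5q) = 72.15 → q' = 10.5389.
Δq = 18.5556 − 10.5389 = 8.0167; the wedge equals the tax, 72.15.
DWL = ½ × 8.0167 × 72.15 = 289.20.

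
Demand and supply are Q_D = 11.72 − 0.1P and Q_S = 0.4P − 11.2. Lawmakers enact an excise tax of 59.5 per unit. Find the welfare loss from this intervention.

In inverse form: demand P = 117.2 − 10Q, supply P = 28 + 2.5Q.
Competitive equilibrium: 117.2 − 10Q = 28 + 2.5Q → Q* = 7.136, P* = 45.84.
With the tax, the buyer price exceeds the seller price by 59.5: (117.2 − 10Q) − (28 + 2.5Q) = 59.5 → Q' = 2.376.
ΔQ = 7.136 − 2.376 = 4.76; the wedge equals the tax, 59.5.
Welfare loss = ½ × 4.76 × 59.5 = 141.61.

141.61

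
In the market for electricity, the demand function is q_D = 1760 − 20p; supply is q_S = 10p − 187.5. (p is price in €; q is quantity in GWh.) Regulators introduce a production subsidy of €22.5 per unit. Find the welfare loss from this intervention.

€1687.50

In inverse form: demand p = 88 − 0.05q, supply p = 18.75 + 0.1q.
Competitive equilibrium: 88 − 0.05q = 18.75 + 0.1q → q* = 461.6667, p* = 64.9167.
The subsidy lowers effective supply by 22.5: p = 0.1q − 3.75.
New quantity: 88 − 0.05q = 0.1q − 3.75 → q' = 611.6667.
Overproduction Δq = 611.6667 − 461.6667 = 150; wedge = subsidy = 22.5.
Welfare loss = ½ × 150 × 22.5 = €1687.50.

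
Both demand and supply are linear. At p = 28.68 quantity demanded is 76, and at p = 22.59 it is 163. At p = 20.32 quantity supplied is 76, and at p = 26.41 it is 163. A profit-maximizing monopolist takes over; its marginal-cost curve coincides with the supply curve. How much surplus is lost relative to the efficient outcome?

Demand slope = (22.59 − 28.68)/(163 − 76) = −0.07, so p = 34 − 0.07q.
Supply slope = (26.41 − 20.32)/(163 − 76) = 0.07, so p = 15 + 0.07q.
Competitive equilibrium: 34 − 0.07q = 15 + 0.07q → q* = 135.71429, p* = 24.5.
Marginal revenue: MR = 34 − 0.14q. Set MR = MC: 34 − 0.14q = 15 + 0.07q → q_m = 90.47619.
Price p_m = 34 − 0.07·90.47619 = 27.66667; MC(q_m) = 15 + 0.07·90.47619 = 21.33333.
Competitive q* = 135.71429, so Δq = 45.2381; wedge = 27.66667 − 21.33333 = 6.33334.
Deadweight loss = ½ × 45.2381 × 6.33334 = 143.25.

143.25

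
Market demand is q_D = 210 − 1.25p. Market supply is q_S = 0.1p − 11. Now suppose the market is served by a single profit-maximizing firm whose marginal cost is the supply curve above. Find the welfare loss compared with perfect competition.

In inverse form: demand p = 168 − 0.8q, supply p = 110 + 10q.
Competitive equilibrium: 168 − 0.8q = 110 + 10q → q* = 5.3704, p* = 163.7037.
Marginal revenue: MR = 168 − 1.6q. Set MR = MC: 168 − 1.6q = 110 + 10q → q_m = 5.
Price p_m = 168 − 0.8·5 = 164; MC(q_m) = 110 + 10·5 = 160.
Competitive q* = 5.3704, so Δq = 0.3704; wedge = 164 − 160 = 4.
Welfare loss = ½ × 0.3704 × 4 = 0.74.

0.74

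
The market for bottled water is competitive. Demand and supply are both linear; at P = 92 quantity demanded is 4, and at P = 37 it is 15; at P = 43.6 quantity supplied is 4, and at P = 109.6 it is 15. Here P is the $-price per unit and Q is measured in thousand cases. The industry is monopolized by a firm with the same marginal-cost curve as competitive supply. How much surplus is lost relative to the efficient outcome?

Demand slope = (37 − 92)/(15 − 4) = −5, so P = 112 − 5Q.
Supply slope = (109.6 − 43.6)/(15 − 4) = 6, so P = 19.6 + 6Q.
Competitive equilibrium: 112 − 5Q = 19.6 + 6Q → Q* = 8.4, P* = 70.
Marginal revenue: MR = 112 − 10Q. Set MR = MC: 112 − 10Q = 19.6 + 6Q → Q_m = 5.775.
Price P_m = 112 − 5·5.775 = 83.125; MC(Q_m) = 19.6 + 6·5.775 = 54.25.
Competitive Q* = 8.4, so ΔQ = 2.625; wedge = 83.125 − 54.25 = 28.875.
Deadweight loss = ½ × 2.625 × 28.875 = $37.90 thousand.

$37.90 thousand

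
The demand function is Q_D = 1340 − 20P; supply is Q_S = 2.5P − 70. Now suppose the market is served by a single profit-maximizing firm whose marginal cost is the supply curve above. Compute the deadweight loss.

In inverse form: demand P = 67 − 0.05Q, supply P = 28 + 0.4Q.
Competitive equilibrium: 67 − 0.05Q = 28 + 0.4Q → Q* = 86.6667, P* = 62.6667.
Marginal revenue: MR = 67 − 0.1Q. Set MR = MC: 67 − 0.1Q = 28 + 0.4Q → Q_m = 78.
Price P_m = 67 − 0.05·78 = 63.1; MC(Q_m) = 28 + 0.4·78 = 59.2.
Competitive Q* = 86.6667, so ΔQ = 8.6667; wedge = 63.1 − 59.2 = 3.9.
The triangle = ½ × 8.6667 × 3.9 = 16.90.

16.90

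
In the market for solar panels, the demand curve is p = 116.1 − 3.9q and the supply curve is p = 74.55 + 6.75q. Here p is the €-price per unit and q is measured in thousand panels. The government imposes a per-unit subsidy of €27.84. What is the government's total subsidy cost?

Competitive equilibrium: 116.1 − 3.9q = 74.55 + 6.75q → q* = 3.9014, p* = 100.8845.
The subsidy lowers effective supply by 27.84: p = 46.71 + 6.75q.
New quantity: 116.1 − 3.9q = 46.71 + 6.75q → q' = 6.5155.
Total subsidy cost = 27.84 × 6.5155 = €181.39 thousand.

€181.39 thousand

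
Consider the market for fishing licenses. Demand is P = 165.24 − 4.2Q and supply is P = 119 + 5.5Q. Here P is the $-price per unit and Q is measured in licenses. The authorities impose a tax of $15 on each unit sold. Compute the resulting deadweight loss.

Competitive equilibrium: 165.24 − 4.2Q = 119 + 5.5Q → Q* = 4.767, P* = 145.2186.
With the tax, the buyer price exceeds the seller price by 15: (165.24 − 4.2Q) − (119 + 5.5Q) = 15 → Q' = 3.2206.
ΔQ = 4.767 − 3.2206 = 1.5464; the wedge equals the tax, 15.
DWL = ½ × 1.5464 × 15 = $11.60.

$11.60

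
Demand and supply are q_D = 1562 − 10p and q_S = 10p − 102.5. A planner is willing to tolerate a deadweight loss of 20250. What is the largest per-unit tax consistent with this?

In inverse form: demand p = 156.2 − 0.1q, supply p = 10.25 + 0.1q.
Competitive equilibrium: 156.2 − 0.1q = 10.25 + 0.1q → q* = 729.75, p* = 83.225.
A tax t gives Δq = t/0.2 and wedge t, so DWL = t²/0.4.
t²/0.4 = 20250 → t² = 8100 → t = 90.

90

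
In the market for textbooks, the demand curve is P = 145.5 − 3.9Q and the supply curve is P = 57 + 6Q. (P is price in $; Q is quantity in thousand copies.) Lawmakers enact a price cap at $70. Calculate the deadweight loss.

Competitive equilibrium: 145.5 − 3.9Q = 57 + 6Q → Q* = 8.93939, P* = 110.63636.
At the ceiling P = 70, quantity supplied = (70 − 57)/6 = 2.16667.
Willingness to pay at Q' = 2.16667: 145.5 − 3.9·2.16667 = 137.04999.
ΔQ = 8.93939 − 2.16667 = 6.77272; wedge = 137.04999 − 70 = 67.04999.
Deadweight loss = ½ × 6.77272 × 67.04999 = $227.06 thousand.

$227.06 thousand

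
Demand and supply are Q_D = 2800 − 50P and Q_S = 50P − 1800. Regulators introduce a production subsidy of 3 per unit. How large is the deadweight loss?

In inverse form: demand P = 56 − 0.02Q, supply P = 36 + 0.02Q.
Competitive equilibrium: 56 − 0.02Q = 36 + 0.02Q → Q* = 500, P* = 46.
The subsidy lowers effective supply by 3: P = 33 + 0.02Q.
New quantity: 56 − 0.02Q = 33 + 0.02Q → Q' = 575.
Overproduction ΔQ = 575 − 500 = 75; wedge = subsidy = 3.
DWL = ½ × 75 × 3 = 112.50.

112.50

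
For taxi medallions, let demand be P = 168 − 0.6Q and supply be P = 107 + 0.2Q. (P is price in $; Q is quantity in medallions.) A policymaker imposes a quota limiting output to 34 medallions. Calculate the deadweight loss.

Competitive equilibrium: 168 − 0.6Q = 107 + 0.2Q → Q* = 76.25, P* = 122.25.
At Q = 34: demand price = 168 − 0.6·34 = 147.6; supply price = 107 + 0.2·34 = 113.8.
ΔQ = 76.25 − 34 = 42.25; wedge = 147.6 − 113.8 = 33.8.
Welfare loss = ½ × 42.25 × 33.8 = $714.025.

$714.025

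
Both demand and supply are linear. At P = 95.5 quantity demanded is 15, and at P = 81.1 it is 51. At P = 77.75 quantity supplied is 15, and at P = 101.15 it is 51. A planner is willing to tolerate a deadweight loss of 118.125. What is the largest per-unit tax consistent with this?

Demand slope = (81.1 − 95.5)/(51 − 15) = −0.4, so P = 101.5 − 0.4Q.
Supply slope = (101.15 − 77.75)/(51 − 15) = 0.65, so P = 68 + 0.65Q.
Competitive equilibrium: 101.5 − 0.4Q = 68 + 0.65Q → Q* = 31.9048, P* = 88.7381.
A tax t gives ΔQ = t/1.05 and wedge t, so DWL = t²/2.1.
t²/2.1 = 118.125 → t² = 248.0625 → t = 15.75.

15.75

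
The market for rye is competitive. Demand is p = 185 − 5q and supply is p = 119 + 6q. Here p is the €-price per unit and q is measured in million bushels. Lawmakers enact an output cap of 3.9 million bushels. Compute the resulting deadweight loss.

€24.255 million

Competitive equilibrium: 185 − 5q = 119 + 6q → q* = 6, p* = 155.
At q = 3.9: demand price = 185 − 5·3.9 = 165.5; supply price = 119 + 6·3.9 = 142.4.
Δq = 6 − 3.9 = 2.1; wedge = 165.5 − 142.4 = 23.1.
Deadweight loss = ½ × 2.1 × 23.1 = €24.255 million.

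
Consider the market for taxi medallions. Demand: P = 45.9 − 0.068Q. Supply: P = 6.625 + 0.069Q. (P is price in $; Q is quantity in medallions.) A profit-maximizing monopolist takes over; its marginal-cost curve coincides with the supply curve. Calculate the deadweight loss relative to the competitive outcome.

Competitive equilibrium: 45.9 − 0.068Q = 6.625 + 0.069Q → Q* = 286.6788, P* = 26.4058.
Marginal revenue: MR = 45.9 − 0.136Q. Set MR = MC: 45.9 − 0.136Q = 6.625 + 0.069Q → Q_m = 191.5854.
Price P_m = 45.9 − 0.068·191.5854 = 32.8722; MC(Q_m) = 6.625 + 0.069·191.5854 = 19.8444.
Competitive Q* = 286.6788, so ΔQ = 95.0934; wedge = 32.8722 − 19.8444 = 13.0278.
The triangle = ½ × 95.0934 × 13.0278 = $619.43.

$619.43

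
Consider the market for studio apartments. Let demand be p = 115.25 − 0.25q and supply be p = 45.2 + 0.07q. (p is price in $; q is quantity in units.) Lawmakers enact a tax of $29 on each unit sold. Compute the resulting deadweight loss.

$1314.06

Competitive equilibrium: 115.25 − 0.25q = 45.2 + 0.07q → q* = 218.9063, p* = 60.5234.
With the tax, the buyer price exceeds the seller price by 29: (115.25 − 0.25q) − (45.2 + 0.07q) = 29 → q' = 128.2813.
Δq = 218.9063 − 128.2813 = 90.625; the wedge equals the tax, 29.
The triangle = ½ × 90.625 × 29 = $1314.06.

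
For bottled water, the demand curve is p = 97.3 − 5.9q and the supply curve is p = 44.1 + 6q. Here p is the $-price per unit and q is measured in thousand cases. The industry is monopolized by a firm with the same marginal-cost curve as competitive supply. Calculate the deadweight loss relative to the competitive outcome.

$13.07 thousand

Competitive equilibrium: 97.3 − 5.9q = 44.1 + 6q → q* = 4.47059, p* = 70.92353.
Marginal revenue: MR = 97.3 − 11.8q. Set MR = MC: 97.3 − 11.8q = 44.1 + 6q → q_m = 2.98876.
Price p_m = 97.3 − 5.9·2.98876 = 79.66632; MC(q_m) = 44.1 + 6·2.98876 = 62.03256.
Competitive q* = 4.47059, so Δq = 1.48183; wedge = 79.66632 − 62.03256 = 17.63376.
Deadweight loss = ½ × 1.48183 × 17.63376 = $13.07 thousand.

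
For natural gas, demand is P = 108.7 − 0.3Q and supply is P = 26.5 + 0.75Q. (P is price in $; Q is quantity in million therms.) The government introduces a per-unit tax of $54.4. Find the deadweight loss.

Competitive equilibrium: 108.7 − 0.3Q = 26.5 + 0.75Q → Q* = 78.2857, P* = 85.2143.
With the tax, the buyer price exceeds the seller price by 54.4: (108.7 − 0.3Q) − (26.5 + 0.75Q) = 54.4 → Q' = 26.4762.
ΔQ = 78.2857 − 26.4762 = 51.8095; the wedge equals the tax, 54.4.
The triangle = ½ × 51.8095 × 54.4 = $1409.22 million.

$1409.22 million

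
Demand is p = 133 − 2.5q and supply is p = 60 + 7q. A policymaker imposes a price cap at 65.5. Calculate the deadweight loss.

Competitive equilibrium: 133 − 2.5q = 60 + 7q → q* = 7.6842, p* = 113.7895.
At the ceiling p = 65.5, quantity supplied = (65.5 − 60)/7 = 0.7857.
Willingness to pay at q' = 0.7857: 133 − 2.5·0.7857 = 131.0358.
Δq = 7.6842 − 0.7857 = 6.8985; wedge = 131.0358 − 65.5 = 65.5358.
Deadweight loss = ½ × 6.8985 × 65.5358 = 226.05.

226.05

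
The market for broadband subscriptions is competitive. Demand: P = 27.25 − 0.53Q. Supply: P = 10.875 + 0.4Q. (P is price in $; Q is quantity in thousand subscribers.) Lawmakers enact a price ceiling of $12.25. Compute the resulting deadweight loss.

$93.37 thousand

Competitive equilibrium: 27.25 − 0.53Q = 10.875 + 0.4Q → Q* = 17.6075, P* = 17.918.
At the ceiling P = 12.25, quantity supplied = (12.25 − 10.875)/0.4 = 3.4375.
Willingness to pay at Q' = 3.4375: 27.25 − 0.53·3.4375 = 25.4281.
ΔQ = 17.6075 − 3.4375 = 14.17; wedge = 25.4281 − 12.25 = 13.1781.
DWL = ½ × 14.17 × 13.1781 = $93.37 thousand.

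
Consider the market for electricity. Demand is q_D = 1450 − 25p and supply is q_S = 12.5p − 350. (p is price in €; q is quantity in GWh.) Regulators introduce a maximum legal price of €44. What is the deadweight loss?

€150

In inverse form: demand p = 58 − 0.04q, supply p = 28 + 0.08q.
Competitive equilibrium: 58 − 0.04q = 28 + 0.08q → q* = 250, p* = 48.
At the ceiling p = 44, quantity supplied = (44 − 28)/0.08 = 200.
Willingness to pay at q' = 200: 58 − 0.04·200 = 50.
Δq = 250 − 200 = 50; wedge = 50 − 44 = 6.
Deadweight loss = ½ × 50 × 6 = €150.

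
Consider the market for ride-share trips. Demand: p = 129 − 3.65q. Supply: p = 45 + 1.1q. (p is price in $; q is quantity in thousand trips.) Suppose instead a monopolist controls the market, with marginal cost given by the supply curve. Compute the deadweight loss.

$140.24 thousand

Competitive equilibrium: 129 − 3.65q = 45 + 1.1q → q* = 17.6842, p* = 64.4526.
Marginal revenue: MR = 129 − 7.3q. Set MR = MC: 129 − 7.3q = 45 + 1.1q → q_m = 10.
Price p_m = 129 − 3.65·10 = 92.5; MC(q_m) = 45 + 1.1·10 = 56.
Competitive q* = 17.6842, so Δq = 7.6842; wedge = 92.5 − 56 = 36.5.
Deadweight loss = ½ × 7.6842 × 36.5 = $140.24 thousand.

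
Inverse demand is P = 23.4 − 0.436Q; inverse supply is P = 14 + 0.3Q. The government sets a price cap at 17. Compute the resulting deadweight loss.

2.83

Competitive equilibrium: 23.4 − 0.436Q = 14 + 0.3Q → Q* = 12.7717, P* = 17.8315.
At the ceiling P = 17, quantity supplied = (17 − 14)/0.3 = 10.
Willingness to pay at Q' = 10: 23.4 − 0.436·10 = 19.04.
ΔQ = 12.7717 − 10 = 2.7717; wedge = 19.04 − 17 = 2.04.
Deadweight loss = ½ × 2.7717 × 2.04 = 2.83.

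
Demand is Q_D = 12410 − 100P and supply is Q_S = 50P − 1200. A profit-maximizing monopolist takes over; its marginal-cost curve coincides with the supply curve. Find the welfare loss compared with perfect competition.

10437.51

In inverse form: demand P = 124.1 − 0.01Q, supply P = 24 + 0.02Q.
Competitive equilibrium: 124.1 − 0.01Q = 24 + 0.02Q → Q* = 3336.6667, P* = 90.7333.
Marginal revenue: MR = 124.1 − 0.02Q. Set MR = MC: 124.1 − 0.02Q = 24 + 0.02Q → Q_m = 2502.5.
Price P_m = 124.1 − 0.01·2502.5 = 99.075; MC(Q_m) = 24 + 0.02·2502.5 = 74.05.
Competitive Q* = 3336.6667, so ΔQ = 834.1667; wedge = 99.075 − 74.05 = 25.025.
Deadweight loss = ½ × 834.1667 × 25.025 = 10437.51.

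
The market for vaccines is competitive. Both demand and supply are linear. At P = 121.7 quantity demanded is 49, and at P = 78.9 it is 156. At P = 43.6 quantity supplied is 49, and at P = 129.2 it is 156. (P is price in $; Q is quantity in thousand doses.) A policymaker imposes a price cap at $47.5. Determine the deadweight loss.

$2175.03 thousand

Demand slope = (78.9 − 121.7)/(156 − 49) = −0.4, so P = 141.3 − 0.4Q.
Supply slope = (129.2 − 43.6)/(156 − 49) = 0.8, so P = 4.4 + 0.8Q.
Competitive equilibrium: 141.3 − 0.4Q = 4.4 + 0.8Q → Q* = 114.08333, P* = 95.66667.
At the ceiling P = 47.5, quantity supplied = (47.5 − 4.4)/0.8 = 53.875.
Willingness to pay at Q' = 53.875: 141.3 − 0.4·53.875 = 119.75.
ΔQ = 114.08333 − 53.875 = 60.20833; wedge = 119.75 − 47.5 = 72.25.
DWL = ½ × 60.20833 × 72.25 = $2175.03 thousand.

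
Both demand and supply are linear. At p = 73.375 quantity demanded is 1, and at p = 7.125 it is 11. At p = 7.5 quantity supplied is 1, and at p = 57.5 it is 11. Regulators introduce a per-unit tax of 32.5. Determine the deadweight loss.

Demand slope = (7.125 − 73.375)/(11 − 1) = −6.625, so p = 80 − 6.625q.
Supply slope = (57.5 − 7.5)/(11 − 1) = 5, so p = 2.5 + 5q.
Competitive equilibrium: 80 − 6.625q = 2.5 + 5q → q* = 6.6667, p* = 35.8333.
With the tax, the buyer price exceeds the seller price by 32.5: (80 − 6.625q) − (2.5 + 5q) = 32.5 → q' = 3.871.
Δq = 6.6667 − 3.871 = 2.7957; the wedge equals the tax, 32.5.
Welfare loss = ½ × 2.7957 × 32.5 = 45.43.

45.43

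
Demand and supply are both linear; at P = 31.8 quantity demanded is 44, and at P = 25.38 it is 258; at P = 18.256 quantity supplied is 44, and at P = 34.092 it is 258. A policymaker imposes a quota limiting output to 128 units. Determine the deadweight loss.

111.14

Demand slope = (25.38 − 31.8)/(258 − 44) = −0.03, so P = 33.12 − 0.03Q.
Supply slope = (34.092 − 18.256)/(258 − 44) = 0.074, so P = 15 + 0.074Q.
Competitive equilibrium: 33.12 − 0.03Q = 15 + 0.074Q → Q* = 174.2308, P* = 27.8931.
At Q = 128: demand price = 33.12 − 0.03·128 = 29.28; supply price = 15 + 0.074·128 = 24.472.
ΔQ = 174.2308 − 128 = 46.2308; wedge = 29.28 − 24.472 = 4.808.
DWL = ½ × 46.2308 × 4.808 = 111.14.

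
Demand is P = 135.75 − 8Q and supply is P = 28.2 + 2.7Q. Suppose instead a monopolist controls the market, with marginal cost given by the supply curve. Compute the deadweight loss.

98.92

Competitive equilibrium: 135.75 − 8Q = 28.2 + 2.7Q → Q* = 10.0514, P* = 55.33879.
Marginal revenue: MR = 135.75 − 16Q. Set MR = MC: 135.75 − 16Q = 28.2 + 2.7Q → Q_m = 5.75134.
Price P_m = 135.75 − 8·5.75134 = 89.73928; MC(Q_m) = 28.2 + 2.7·5.75134 = 43.72862.
Competitive Q* = 10.0514, so ΔQ = 4.30006; wedge = 89.73928 − 43.72862 = 46.01066.
Welfare loss = ½ × 4.30006 × 46.01066 = 98.92.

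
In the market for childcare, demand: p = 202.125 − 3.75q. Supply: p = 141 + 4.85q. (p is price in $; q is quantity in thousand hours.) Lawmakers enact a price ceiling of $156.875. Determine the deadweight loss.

$63.22 thousand

Competitive equilibrium: 202.125 − 3.75q = 141 + 4.85q → q* = 7.1076, p* = 175.4717.
At the ceiling p = 156.875, quantity supplied = (156.875 − 141)/4.85 = 3.2732.
Willingness to pay at q' = 3.2732: 202.125 − 3.75·3.2732 = 189.8505.
Δq = 7.1076 − 3.2732 = 3.8344; wedge = 189.8505 − 156.875 = 32.9755.
DWL = ½ × 3.8344 × 32.9755 = $63.22 thousand.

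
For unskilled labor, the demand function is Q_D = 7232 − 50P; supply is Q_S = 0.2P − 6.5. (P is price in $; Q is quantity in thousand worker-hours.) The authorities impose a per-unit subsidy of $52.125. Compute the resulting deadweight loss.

In inverse form: demand P = 144.64 − 0.02Q, supply P = 32.5 + 5Q.
Competitive equilibrium: 144.64 − 0.02Q = 32.5 + 5Q → Q* = 22.3386, P* = 144.1932.
The subsidy lowers effective supply by 52.125: P = 5Q − 19.625.
New quantity: 144.64 − 0.02Q = 5Q − 19.625 → Q' = 32.7221.
Overproduction ΔQ = 32.7221 − 22.3386 = 10.3835; wedge = subsidy = 52.125.
The triangle = ½ × 10.3835 × 52.125 = $270.62 thousand.

$270.62 thousand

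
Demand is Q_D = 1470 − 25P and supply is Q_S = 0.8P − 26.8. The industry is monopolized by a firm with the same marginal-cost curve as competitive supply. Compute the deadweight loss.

In inverse form: demand P = 58.8 − 0.04Q, supply P = 33.5 + 1.25Q.
Competitive equilibrium: 58.8 − 0.04Q = 33.5 + 1.25Q → Q* = 19.6124, P* = 58.0155.
Marginal revenue: MR = 58.8 − 0.08Q. Set MR = MC: 58.8 − 0.08Q = 33.5 + 1.25Q → Q_m = 19.0226.
Price P_m = 58.8 − 0.04·19.0226 = 58.0391; MC(Q_m) = 33.5 + 1.25·19.0226 = 57.2783.
Competitive Q* = 19.6124, so ΔQ = 0.5898; wedge = 58.0391 − 57.2783 = 0.7608.
Deadweight loss = ½ × 0.5898 × 0.7608 = 0.22.

0.22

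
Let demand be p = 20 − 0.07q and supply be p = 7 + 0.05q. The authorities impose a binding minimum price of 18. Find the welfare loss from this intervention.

381.72

Competitive equilibrium: 20 − 0.07q = 7 + 0.05q → q* = 108.3333, p* = 12.4167.
At the floor p = 18, quantity demanded = (20 − 18)/0.07 = 28.5714.
Sellers' marginal cost at q' = 28.5714: 7 + 0.05·28.5714 = 8.4286.
Δq = 108.3333 − 28.5714 = 79.7619; wedge = 18 − 8.4286 = 9.5714.
The triangle = ½ × 79.7619 × 9.5714 = 381.72.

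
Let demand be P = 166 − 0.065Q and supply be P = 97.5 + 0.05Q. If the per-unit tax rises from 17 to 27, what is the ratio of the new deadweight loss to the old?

Competitive equilibrium: 166 − 0.065Q = 97.5 + 0.05Q → Q* = 595.6522, P* = 127.2826.
For a per-unit tax t: ΔQ = t/0.115, so DWL = ½·t·(t/0.115) = t²/0.23.
At t = 17: DWL = 1256.522. At t = 27: DWL = 3169.565.
Ratio = (27/17)² = 2.522.

2.522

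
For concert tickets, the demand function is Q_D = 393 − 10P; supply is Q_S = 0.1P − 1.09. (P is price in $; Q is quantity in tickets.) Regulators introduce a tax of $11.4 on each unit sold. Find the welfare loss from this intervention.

In inverse form: demand P = 39.3 − 0.1Q, supply P = 10.9 + 10Q.
Competitive equilibrium: 39.3 − 0.1Q = 10.9 + 10Q → Q* = 2.8119, P* = 39.0188.
With the tax, the buyer price exceeds the seller price by 11.4: (39.3 − 0.1Q) − (10.9 + 10Q) = 11.4 → Q' = 1.6832.
ΔQ = 2.8119 − 1.6832 = 1.1287; the wedge equals the tax, 11.4.
Welfare loss = ½ × 1.1287 × 11.4 = $6.43.

$6.43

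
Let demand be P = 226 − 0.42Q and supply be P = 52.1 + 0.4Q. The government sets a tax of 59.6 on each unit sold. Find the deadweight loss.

2165.95

Competitive equilibrium: 226 − 0.42Q = 52.1 + 0.4Q → Q* = 212.0732, P* = 136.9293.
With the tax, the buyer price exceeds the seller price by 59.6: (226 − 0.42Q) − (52.1 + 0.4Q) = 59.6 → Q' = 139.3902.
ΔQ = 212.0732 − 139.3902 = 72.683; the wedge equals the tax, 59.6.
Deadweight loss = ½ × 72.683 × 59.6 = 2165.95.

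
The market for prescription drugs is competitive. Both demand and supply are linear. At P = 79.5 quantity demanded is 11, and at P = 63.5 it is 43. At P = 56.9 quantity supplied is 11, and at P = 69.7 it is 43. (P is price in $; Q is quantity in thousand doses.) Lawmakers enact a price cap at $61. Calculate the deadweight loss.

$99.38 thousand

Demand slope = (63.5 − 79.5)/(43 − 11) = −0.5, so P = 85 − 0.5Q.
Supply slope = (69.7 − 56.9)/(43 − 11) = 0.4, so P = 52.5 + 0.4Q.
Competitive equilibrium: 85 − 0.5Q = 52.5 + 0.4Q → Q* = 36.1111, P* = 66.9444.
At the ceiling P = 61, quantity supplied = (61 − 52.5)/0.4 = 21.25.
Willingness to pay at Q' = 21.25: 85 − 0.5·21.25 = 74.375.
ΔQ = 36.1111 − 21.25 = 14.8611; wedge = 74.375 − 61 = 13.375.
DWL = ½ × 14.8611 × 13.375 = $99.38 thousand.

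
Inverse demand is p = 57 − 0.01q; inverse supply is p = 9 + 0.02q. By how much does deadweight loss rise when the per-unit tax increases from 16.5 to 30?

Competitive equilibrium: 57 − 0.01q = 9 + 0.02q → q* = 1600, p* = 41.
For a per-unit tax t: Δq = t/0.03, so DWL = ½·t·(t/0.03) = t²/0.06.
At t = 16.5: DWL = 4537.5. At t = 30: DWL = 15000.
Increase = 15000 − 4537.5 = 10462.50.

10462.50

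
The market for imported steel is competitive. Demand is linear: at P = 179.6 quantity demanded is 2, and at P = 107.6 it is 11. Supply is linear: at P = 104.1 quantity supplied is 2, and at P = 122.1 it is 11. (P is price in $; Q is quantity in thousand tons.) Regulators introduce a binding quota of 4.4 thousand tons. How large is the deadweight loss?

Demand slope = (107.6 − 179.6)/(11 − 2) = −8, so P = 195.6 − 8Q.
Supply slope = (122.1 − 104.1)/(11 − 2) = 2, so P = 100.1 + 2Q.
Competitive equilibrium: 195.6 − 8Q = 100.1 + 2Q → Q* = 9.55, P* = 119.2.
At Q = 4.4: demand price = 195.6 − 8·4.4 = 160.4; supply price = 100.1 + 2·4.4 = 108.9.
ΔQ = 9.55 − 4.4 = 5.15; wedge = 160.4 − 108.9 = 51.5.
Welfare loss = ½ × 5.15 × 51.5 = $132.61 thousand.

$132.61 thousand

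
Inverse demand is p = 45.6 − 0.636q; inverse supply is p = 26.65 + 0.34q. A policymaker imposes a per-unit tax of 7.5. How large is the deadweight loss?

Competitive equilibrium: 45.6 − 0.636q = 26.65 + 0.34q → q* = 19.416, p* = 33.2514.
With the tax, the buyer price exceeds the seller price by 7.5: (45.6 − 0.636q) − (26.65 + 0.34q) = 7.5 → q' = 11.7316.
Δq = 19.416 − 11.7316 = 7.6844; the wedge equals the tax, 7.5.
The triangle = ½ × 7.6844 × 7.5 = 28.82.

28.82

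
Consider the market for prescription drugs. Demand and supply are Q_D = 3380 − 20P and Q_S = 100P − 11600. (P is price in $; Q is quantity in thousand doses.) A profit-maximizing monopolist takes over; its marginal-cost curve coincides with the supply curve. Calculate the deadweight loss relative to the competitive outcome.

$4836.43 thousand

In inverse form: demand P = 169 − 0.05Q, supply P = 116 + 0.01Q.
Competitive equilibrium: 169 − 0.05Q = 116 + 0.01Q → Q* = 883.3333, P* = 124.8333.
Marginal revenue: MR = 169 − 0.1Q. Set MR = MC: 169 − 0.1Q = 116 + 0.01Q → Q_m = 481.8182.
Price P_m = 169 − 0.05·481.8182 = 144.9091; MC(Q_m) = 116 + 0.01·481.8182 = 120.8182.
Competitive Q* = 883.3333, so ΔQ = 401.5151; wedge = 144.9091 − 120.8182 = 24.0909.
DWL = ½ × 401.5151 × 24.0909 = $4836.43 thousand.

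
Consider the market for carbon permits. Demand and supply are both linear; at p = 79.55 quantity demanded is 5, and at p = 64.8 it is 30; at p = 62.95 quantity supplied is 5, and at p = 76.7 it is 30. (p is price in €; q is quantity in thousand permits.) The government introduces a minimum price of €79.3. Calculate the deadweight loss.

Demand slope = (64.8 − 79.55)/(30 − 5) = −0.59, so p = 82.5 − 0.59q.
Supply slope = (76.7 − 62.95)/(30 − 5) = 0.55, so p = 60.2 + 0.55q.
Competitive equilibrium: 82.5 − 0.59q = 60.2 + 0.55q → q* = 19.5614, p* = 70.9588.
At the floor p = 79.3, quantity demanded = (82.5 − 79.3)/0.59 = 5.4237.
Sellers' marginal cost at q' = 5.4237: 60.2 + 0.55·5.4237 = 63.183.
Δq = 19.5614 − 5.4237 = 14.1377; wedge = 79.3 − 63.183 = 16.117.
Deadweight loss = ½ × 14.1377 × 16.117 = €113.93 thousand.

€113.93 thousand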